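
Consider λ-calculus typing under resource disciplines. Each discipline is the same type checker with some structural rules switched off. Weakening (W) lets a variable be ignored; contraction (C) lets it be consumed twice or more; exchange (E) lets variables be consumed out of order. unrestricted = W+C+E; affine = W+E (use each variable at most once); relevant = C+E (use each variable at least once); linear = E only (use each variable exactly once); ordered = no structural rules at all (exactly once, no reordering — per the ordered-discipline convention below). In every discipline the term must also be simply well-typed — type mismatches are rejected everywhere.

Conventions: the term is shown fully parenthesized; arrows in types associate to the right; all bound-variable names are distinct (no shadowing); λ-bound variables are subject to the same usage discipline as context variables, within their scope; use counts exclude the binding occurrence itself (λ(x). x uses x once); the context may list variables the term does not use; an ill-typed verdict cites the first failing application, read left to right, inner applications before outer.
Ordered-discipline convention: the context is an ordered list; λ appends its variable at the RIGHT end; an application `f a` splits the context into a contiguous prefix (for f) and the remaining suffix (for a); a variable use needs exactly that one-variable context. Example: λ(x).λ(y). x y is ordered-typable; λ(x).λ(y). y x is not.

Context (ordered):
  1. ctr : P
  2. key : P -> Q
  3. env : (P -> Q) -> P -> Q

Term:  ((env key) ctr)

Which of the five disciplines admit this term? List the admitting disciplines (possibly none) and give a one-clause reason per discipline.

admitted in: linear, affine, relevant, unrestricted
variable uses: ctr: 1×, key: 1×, env: 1×
order of uses: env, key, ctr
typing: the term checks, with type Q
ordered: ✗, needs exchange: uses follow env, key, ctr
linear: ✓, exactly-once usage across ctr, key, env
affine: ✓, none of ctr, key, env used more than once
relevant: ✓, at least one use each (ctr, key, env)
unrestricted: ✓, simply typable at Q; W, C, E all held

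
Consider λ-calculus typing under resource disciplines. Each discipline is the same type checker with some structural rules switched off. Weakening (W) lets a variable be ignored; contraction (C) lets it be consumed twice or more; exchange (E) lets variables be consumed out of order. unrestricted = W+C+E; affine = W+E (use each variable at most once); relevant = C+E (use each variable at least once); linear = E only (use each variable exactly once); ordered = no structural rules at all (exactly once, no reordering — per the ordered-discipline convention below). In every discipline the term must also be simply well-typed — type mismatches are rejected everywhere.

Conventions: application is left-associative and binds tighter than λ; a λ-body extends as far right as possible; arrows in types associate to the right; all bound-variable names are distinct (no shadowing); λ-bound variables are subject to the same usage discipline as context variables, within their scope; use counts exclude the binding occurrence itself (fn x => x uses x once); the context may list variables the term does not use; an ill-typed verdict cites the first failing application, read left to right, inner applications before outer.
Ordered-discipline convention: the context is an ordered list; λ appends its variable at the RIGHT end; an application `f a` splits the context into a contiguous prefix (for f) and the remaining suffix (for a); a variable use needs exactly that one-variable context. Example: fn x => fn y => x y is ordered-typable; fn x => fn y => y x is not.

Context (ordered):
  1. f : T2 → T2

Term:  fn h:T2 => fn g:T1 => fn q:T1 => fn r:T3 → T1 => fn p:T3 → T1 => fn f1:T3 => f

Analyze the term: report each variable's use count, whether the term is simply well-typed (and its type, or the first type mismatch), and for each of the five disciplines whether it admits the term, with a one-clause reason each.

usage: f: 1×, h [bound]: 0×, g [bound]: 0×, q [bound]: 0×, r [bound]: 0×, p [bound]: 0×, f1 [bound]: 0×
uses in reading order: f
typing: well-typed at T2 → T1 → T1 → (T3 → T1) → (T3 → T1) → T3 → T2 → T2
ordered: ✗ — h, g, q, r, p, f1 never used (weakening)
linear: ✗ — h, g, q, r, p, f1 never used (weakening)
affine: ✓ — none of f, h, g, q, r, p, f1 used more than once
relevant: ✗ — h, g, q, r, p, f1 never used (weakening)
unrestricted: ✓ — simply typable at T2 → T1 → T1 → (T3 → T1) → (T3 → T1) → T3 → T2 → T2; W, C, E all held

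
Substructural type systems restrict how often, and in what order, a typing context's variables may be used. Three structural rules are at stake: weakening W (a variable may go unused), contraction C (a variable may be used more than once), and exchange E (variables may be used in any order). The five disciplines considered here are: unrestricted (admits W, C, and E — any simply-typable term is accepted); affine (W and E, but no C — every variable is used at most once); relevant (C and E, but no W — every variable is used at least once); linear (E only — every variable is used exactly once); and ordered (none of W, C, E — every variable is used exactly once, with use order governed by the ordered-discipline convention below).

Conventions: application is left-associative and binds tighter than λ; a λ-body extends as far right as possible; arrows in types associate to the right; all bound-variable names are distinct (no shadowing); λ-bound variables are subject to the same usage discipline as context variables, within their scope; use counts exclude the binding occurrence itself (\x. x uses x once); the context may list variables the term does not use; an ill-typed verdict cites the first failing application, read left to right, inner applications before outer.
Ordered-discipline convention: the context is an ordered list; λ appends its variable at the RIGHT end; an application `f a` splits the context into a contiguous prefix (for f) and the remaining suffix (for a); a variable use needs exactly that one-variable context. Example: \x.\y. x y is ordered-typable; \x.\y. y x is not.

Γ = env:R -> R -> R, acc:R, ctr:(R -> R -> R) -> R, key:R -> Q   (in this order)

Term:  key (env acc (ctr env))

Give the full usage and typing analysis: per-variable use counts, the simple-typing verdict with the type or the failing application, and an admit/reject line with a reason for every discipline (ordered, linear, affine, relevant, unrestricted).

usage: env=2; acc=1; ctr=1; key=1
left-to-right use order: key, env, acc, ctr, env
typing: the term checks, with type Q
ordered: ✗ — needs contraction — env ×2
linear: ✗ — needs contraction — env ×2
affine: ✗ — needs contraction — env ×2
relevant: ✓ — none of env, acc, ctr, key goes unused
unrestricted: ✓ — type-checks (Q) and nothing is barred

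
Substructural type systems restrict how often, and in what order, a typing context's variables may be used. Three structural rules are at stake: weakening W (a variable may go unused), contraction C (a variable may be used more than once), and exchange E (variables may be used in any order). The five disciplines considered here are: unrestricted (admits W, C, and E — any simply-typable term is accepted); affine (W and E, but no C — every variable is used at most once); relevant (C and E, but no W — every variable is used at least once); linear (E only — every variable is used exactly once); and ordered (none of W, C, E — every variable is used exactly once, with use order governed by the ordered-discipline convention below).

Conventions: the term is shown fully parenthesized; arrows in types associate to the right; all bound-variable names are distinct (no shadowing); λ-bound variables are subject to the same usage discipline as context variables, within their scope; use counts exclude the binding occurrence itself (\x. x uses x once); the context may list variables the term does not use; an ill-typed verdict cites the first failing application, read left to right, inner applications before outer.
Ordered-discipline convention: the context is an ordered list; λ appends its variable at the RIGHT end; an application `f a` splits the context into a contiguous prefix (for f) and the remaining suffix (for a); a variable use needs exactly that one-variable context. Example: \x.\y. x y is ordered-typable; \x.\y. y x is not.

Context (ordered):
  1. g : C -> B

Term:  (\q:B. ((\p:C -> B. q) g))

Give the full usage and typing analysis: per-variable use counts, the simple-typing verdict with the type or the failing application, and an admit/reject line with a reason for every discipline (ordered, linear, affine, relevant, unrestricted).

counts: g: 1, q (λ-bound): 1, p (λ-bound): 0
left-to-right use order: q, g
typing: the term checks, with type B -> B
ordered ✗ (p never used (weakening))
linear ✗ (p never used (weakening))
affine ✓ (no duplicate uses among g, q, p)
relevant ✗ (p never used (weakening))
unrestricted ✓ (type-checks (B -> B) and nothing is barred)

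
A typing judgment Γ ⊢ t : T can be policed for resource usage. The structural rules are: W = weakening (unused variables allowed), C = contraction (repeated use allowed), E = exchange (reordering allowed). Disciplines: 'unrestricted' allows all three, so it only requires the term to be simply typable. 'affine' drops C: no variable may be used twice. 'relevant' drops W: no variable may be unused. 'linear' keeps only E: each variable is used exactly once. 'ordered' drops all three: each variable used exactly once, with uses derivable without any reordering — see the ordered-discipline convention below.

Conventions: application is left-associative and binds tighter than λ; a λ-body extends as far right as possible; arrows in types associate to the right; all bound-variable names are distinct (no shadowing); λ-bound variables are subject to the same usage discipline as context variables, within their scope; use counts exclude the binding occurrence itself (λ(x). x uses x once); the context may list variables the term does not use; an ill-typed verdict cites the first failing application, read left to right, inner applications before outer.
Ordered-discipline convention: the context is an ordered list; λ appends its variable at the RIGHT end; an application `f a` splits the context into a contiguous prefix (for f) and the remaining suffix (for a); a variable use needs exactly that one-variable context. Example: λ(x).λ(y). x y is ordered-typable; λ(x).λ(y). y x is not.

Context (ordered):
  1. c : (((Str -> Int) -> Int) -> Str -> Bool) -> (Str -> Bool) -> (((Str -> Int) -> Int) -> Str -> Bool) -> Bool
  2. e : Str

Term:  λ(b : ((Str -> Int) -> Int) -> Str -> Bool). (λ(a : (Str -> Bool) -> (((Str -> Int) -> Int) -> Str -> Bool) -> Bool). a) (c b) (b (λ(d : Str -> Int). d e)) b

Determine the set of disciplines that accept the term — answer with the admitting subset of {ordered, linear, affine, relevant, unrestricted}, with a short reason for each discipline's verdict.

admitting disciplines: relevant, unrestricted
counts: c: 1, e: 1, b [bound]: 3, a [bound]: 1, d [bound]: 1
left-to-right use order: a, c, b, b, d, e, b
typing: the term checks, with type (((Str -> Int) -> Int) -> Str -> Bool) -> Bool
ordered: ✗ — b ×3 used more than once (contraction)
linear: ✗ — b ×3 used more than once (contraction)
affine: ✗ — b ×3 used more than once (contraction)
relevant: ✓ — c, e, b, a, d: all used, weakening unneeded
unrestricted: ✓ — type-checks ((((Str -> Int) -> Int) -> Str -> Bool) -> Bool) and nothing is barred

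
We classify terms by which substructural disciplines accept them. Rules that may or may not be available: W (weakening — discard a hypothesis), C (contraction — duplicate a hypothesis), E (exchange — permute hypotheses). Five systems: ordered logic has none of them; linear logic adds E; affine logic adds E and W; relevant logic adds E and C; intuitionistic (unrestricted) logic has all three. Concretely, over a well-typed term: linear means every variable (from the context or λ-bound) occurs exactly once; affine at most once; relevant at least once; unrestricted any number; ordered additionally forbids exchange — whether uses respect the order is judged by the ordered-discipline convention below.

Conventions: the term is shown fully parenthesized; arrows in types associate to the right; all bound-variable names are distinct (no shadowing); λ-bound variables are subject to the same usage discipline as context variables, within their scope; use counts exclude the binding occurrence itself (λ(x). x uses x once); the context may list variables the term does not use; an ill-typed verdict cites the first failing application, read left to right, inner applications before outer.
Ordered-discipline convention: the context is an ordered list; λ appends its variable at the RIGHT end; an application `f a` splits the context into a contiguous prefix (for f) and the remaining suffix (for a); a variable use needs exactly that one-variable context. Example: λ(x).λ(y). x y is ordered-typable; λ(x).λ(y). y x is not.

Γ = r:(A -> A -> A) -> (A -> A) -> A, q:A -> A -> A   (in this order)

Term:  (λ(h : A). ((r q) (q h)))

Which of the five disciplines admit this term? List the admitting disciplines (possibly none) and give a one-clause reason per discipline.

accepted by: relevant, unrestricted
variable uses: r: 1, q: 2, h (bound): 1
use order (left to right): r, q, q, h
typing: ✓ — A -> A
ordered ✗ (q ×2 used more than once (contraction))
linear ✗ (q ×2 used more than once (contraction))
affine ✗ (q ×2 used more than once (contraction))
relevant ✓ (every one of r, q, h appears)
unrestricted ✓ (simply typable at A -> A; W, C, E all held)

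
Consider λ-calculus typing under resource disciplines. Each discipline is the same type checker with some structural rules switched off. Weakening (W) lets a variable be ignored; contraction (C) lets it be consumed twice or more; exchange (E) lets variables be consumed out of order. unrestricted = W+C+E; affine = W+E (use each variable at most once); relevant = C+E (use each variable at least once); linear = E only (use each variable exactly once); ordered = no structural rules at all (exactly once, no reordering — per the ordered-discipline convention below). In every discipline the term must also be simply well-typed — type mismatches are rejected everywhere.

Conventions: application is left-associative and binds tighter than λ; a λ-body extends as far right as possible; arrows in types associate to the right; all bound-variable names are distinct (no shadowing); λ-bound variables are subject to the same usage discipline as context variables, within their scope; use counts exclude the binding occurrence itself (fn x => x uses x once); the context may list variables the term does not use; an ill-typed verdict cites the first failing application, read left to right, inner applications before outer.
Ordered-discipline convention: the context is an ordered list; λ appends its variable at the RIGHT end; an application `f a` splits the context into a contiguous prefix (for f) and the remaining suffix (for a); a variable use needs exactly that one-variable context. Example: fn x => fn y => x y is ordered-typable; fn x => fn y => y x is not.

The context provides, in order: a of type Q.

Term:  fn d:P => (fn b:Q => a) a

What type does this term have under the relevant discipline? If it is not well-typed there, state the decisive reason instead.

not well-typed under relevant — d, b left unused
use counts: a ×2; d [bound] ×0; b [bound] ×0
left-to-right use order: a, a
typing: well-typed — term : P -> Q
per-discipline verdicts: ordered ✗ · linear ✗ · affine ✗ · relevant ✗ · unrestricted ✓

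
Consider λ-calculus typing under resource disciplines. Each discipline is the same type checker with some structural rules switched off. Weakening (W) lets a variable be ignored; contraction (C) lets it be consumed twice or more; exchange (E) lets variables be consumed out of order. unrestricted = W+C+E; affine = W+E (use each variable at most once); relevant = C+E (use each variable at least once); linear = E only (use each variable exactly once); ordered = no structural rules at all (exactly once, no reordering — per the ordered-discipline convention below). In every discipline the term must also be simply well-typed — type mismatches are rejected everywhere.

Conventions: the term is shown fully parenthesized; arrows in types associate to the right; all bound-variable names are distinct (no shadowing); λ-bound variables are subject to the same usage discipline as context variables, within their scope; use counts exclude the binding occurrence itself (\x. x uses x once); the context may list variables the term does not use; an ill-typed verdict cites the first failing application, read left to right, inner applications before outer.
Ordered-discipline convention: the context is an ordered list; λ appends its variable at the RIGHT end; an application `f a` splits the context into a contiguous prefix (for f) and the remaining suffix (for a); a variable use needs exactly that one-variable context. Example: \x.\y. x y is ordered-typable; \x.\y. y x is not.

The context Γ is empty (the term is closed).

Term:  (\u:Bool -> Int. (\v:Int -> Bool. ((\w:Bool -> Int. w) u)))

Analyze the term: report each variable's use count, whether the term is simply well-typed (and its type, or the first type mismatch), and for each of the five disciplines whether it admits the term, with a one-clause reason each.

counts: u [bound]: 1, v [bound]: 0, w [bound]: 1
left-to-right use order: w, u
typing: ✓ — (Bool -> Int) -> (Int -> Bool) -> Bool -> Int
ordered: ✗, needs weakening: v unused
linear: ✗, needs weakening: v unused
affine: ✓, u, v, w: no repeats, contraction unneeded
relevant: ✗, needs weakening: v unused
unrestricted: ✓, type-checks ((Bool -> Int) -> (Int -> Bool) -> Bool -> Int) and nothing is barred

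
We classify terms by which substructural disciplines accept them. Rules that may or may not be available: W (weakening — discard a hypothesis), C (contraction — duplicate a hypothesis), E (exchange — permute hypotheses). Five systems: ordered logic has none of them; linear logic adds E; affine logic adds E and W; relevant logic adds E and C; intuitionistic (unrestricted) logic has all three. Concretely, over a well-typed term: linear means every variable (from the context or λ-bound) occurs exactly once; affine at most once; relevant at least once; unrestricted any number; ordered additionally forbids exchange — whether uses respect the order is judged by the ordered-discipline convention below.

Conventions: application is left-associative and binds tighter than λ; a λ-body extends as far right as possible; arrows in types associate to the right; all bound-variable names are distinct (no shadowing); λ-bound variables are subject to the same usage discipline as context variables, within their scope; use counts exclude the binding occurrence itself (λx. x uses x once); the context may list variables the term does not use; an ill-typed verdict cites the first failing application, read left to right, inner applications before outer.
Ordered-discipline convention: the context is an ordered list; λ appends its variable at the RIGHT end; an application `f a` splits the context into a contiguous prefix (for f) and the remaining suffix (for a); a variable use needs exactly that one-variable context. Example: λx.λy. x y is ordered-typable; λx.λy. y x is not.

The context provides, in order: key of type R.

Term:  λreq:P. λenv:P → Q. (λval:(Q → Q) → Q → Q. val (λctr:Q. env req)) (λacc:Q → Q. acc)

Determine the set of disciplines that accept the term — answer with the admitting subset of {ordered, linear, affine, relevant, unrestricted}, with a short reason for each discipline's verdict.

admitted by: affine, unrestricted
counts: key=0; req [bound]=1; env [bound]=1; val [bound]=1; ctr [bound]=0; acc [bound]=1
left-to-right use order: val, env, req, acc
typing: the term checks, with type P → (P → Q) → Q → Q
ordered: ✗ — key, ctr left unused
linear: ✗ — key, ctr left unused
affine: ✓ — key, req, env, val, ctr, acc: no repeats, contraction unneeded
relevant: ✗ — key, ctr left unused
unrestricted: ✓ — well-typed at P → (P → Q) → Q → Q; no restrictions here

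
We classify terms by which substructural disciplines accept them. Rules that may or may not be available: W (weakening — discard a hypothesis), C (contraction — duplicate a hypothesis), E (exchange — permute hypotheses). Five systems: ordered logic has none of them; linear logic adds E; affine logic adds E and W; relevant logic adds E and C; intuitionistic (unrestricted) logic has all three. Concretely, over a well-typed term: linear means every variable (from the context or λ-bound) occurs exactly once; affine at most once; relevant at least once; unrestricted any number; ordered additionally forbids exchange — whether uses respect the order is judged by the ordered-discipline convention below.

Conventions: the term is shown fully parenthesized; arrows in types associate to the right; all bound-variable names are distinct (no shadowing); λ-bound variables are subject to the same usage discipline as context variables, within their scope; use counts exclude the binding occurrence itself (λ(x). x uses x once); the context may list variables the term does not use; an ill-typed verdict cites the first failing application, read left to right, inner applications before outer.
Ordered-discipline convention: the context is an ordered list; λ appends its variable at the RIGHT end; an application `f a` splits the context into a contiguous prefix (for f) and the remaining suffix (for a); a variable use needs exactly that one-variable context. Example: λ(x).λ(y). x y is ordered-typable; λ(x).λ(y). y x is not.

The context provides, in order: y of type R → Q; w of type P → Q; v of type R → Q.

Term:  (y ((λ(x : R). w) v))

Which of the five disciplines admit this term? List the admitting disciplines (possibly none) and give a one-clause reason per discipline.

accepted by: none
use counts: y: 1; w: 1; v: 1; x (bound): 0
order of uses: y, w, v
typing: ill-typed: a function awaiting R gets R → Q
ordered: ✗ — a type mismatch blocks all five
linear: ✗ — the type mismatch rejects it
affine: ✗ — not simply typable
relevant: ✗ — fails simple typing
unrestricted: ✗ — a type mismatch blocks all five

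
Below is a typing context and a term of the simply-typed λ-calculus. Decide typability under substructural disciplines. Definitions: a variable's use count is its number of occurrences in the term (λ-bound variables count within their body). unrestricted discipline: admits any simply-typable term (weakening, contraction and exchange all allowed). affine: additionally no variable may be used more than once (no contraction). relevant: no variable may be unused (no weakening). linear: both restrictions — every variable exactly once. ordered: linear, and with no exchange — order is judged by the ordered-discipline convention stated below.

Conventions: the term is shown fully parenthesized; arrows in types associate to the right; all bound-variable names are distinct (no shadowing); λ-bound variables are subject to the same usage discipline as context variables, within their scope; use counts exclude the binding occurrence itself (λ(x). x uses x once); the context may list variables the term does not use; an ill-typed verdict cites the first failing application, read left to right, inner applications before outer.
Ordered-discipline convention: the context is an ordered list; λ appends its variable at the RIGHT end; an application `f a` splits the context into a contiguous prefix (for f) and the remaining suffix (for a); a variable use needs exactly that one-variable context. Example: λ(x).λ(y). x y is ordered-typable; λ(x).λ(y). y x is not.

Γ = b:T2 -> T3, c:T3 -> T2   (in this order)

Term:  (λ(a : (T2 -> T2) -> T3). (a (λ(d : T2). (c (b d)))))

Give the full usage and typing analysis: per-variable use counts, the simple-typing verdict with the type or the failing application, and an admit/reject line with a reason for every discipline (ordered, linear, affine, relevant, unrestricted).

counts: b: 1×; c: 1×; a (bound): 1×; d (bound): 1×
left-to-right use order: a, c, b, d
typing: the term checks, with type ((T2 -> T2) -> T3) -> T3
ordered: ✗ — no ordered split (uses run a, c, b, d)
linear: ✓ — single use per variable (b, c, a, d)
affine: ✓ — at most one use each (b, c, a, d)
relevant: ✓ — none of b, c, a, d goes unused
unrestricted: ✓ — typability at ((T2 -> T2) -> T3) -> T3 is all that's needed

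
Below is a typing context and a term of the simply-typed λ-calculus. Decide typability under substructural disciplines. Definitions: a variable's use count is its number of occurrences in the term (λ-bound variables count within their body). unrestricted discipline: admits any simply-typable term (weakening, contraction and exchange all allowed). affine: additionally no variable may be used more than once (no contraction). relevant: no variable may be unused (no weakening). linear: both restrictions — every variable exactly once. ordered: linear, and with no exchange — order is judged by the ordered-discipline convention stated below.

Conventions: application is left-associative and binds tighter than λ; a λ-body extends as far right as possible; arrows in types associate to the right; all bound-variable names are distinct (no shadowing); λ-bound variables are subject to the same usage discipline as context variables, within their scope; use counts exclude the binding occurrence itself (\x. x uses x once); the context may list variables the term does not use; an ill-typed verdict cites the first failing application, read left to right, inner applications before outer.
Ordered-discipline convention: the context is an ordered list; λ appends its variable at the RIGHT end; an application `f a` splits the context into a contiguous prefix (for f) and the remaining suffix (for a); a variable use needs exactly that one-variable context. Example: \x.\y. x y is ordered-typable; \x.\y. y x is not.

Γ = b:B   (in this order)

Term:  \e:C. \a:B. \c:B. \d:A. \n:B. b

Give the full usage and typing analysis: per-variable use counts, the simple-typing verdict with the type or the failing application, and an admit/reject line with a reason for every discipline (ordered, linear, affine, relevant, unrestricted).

usage: b: 1, e (bound): 0, a (bound): 0, c (bound): 0, d (bound): 0, n (bound): 0
use order (left to right): b
typing: ✓ — C → B → B → A → B → B
ordered ✗ (e, a, c, d, n never used (weakening))
linear ✗ (e, a, c, d, n never used (weakening))
affine ✓ (b, e, a, c, d, n: no repeats, contraction unneeded)
relevant ✗ (e, a, c, d, n never used (weakening))
unrestricted ✓ (simply typable at C → B → B → A → B → B; W, C, E all held)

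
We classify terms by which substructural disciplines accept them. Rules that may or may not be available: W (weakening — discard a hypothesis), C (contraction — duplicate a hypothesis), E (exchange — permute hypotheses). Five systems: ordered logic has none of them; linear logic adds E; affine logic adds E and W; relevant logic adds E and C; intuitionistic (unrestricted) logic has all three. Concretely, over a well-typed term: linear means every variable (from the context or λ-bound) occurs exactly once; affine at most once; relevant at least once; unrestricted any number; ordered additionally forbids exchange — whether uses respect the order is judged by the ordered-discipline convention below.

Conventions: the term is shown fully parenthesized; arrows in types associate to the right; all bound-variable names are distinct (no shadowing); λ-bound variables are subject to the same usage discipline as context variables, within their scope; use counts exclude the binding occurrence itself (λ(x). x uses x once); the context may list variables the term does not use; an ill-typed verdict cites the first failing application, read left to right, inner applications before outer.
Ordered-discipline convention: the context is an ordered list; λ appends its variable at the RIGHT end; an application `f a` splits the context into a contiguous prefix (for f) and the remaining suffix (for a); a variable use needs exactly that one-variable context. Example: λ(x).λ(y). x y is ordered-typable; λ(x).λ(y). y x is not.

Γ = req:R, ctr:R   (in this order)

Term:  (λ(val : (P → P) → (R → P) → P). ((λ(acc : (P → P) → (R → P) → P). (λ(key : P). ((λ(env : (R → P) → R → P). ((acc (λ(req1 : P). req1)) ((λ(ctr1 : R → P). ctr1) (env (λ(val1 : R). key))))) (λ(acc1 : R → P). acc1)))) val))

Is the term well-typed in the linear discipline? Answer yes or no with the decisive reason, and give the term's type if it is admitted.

no — needs weakening: req, ctr, val1 unused
usage: req ×0; ctr ×0; val (λ-bound) ×1; acc (λ-bound) ×1; key (λ-bound) ×1; env (λ-bound) ×1; req1 (λ-bound) ×1; ctr1 (λ-bound) ×1; val1 (λ-bound) ×0; acc1 (λ-bound) ×1
uses in reading order: acc, req1, ctr1, env, key, acc1, val
typing: the term checks, with type ((P → P) → (R → P) → P) → P → P
all disciplines: ordered ✗ | linear ✗ | affine ✓ | relevant ✗ | unrestricted ✓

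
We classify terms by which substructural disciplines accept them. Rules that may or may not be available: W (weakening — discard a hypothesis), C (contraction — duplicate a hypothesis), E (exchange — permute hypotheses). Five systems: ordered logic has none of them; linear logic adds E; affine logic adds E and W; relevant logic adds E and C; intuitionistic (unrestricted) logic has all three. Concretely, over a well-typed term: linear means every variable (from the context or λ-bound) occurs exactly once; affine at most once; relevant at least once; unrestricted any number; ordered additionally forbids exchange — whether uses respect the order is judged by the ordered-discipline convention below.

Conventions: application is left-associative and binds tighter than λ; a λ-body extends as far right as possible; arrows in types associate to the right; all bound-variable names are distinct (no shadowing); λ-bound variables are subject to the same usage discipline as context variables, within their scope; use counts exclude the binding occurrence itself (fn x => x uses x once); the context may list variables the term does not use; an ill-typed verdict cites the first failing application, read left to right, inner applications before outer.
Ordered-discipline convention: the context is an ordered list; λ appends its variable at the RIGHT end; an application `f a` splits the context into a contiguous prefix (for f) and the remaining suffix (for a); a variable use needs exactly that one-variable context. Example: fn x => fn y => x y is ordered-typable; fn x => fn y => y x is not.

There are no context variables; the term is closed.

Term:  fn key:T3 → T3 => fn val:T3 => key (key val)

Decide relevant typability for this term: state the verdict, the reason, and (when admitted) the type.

yes — every one of key, val appears; term : (T3 → T3) → T3 → T3
use counts: key (bound): 2×; val (bound): 1×
use order (left to right): key, key, val
typing: well-typed — term : (T3 → T3) → T3 → T3
summary: ordered ✗ | linear ✗ | affine ✗ | relevant ✓ | unrestricted ✓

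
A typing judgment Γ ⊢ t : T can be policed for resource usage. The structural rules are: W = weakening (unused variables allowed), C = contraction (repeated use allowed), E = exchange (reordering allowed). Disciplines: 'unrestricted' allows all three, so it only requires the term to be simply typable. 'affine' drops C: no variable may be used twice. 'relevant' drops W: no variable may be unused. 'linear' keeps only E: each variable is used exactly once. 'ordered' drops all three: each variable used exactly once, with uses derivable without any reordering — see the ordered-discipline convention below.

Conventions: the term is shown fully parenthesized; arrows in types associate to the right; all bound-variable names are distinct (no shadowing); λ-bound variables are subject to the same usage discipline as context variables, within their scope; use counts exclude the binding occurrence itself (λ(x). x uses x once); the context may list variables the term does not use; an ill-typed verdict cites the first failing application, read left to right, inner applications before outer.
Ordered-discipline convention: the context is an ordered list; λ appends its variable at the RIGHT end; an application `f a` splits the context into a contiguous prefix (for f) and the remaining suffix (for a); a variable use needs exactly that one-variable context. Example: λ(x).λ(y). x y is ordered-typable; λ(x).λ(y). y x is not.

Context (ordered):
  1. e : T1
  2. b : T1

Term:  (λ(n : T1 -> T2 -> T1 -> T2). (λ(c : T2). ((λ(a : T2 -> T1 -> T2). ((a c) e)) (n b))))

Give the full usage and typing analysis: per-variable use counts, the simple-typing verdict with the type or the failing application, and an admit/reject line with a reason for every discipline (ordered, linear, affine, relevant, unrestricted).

variable uses: e: 1; b: 1; n (λ-bound): 1; c (λ-bound): 1; a (λ-bound): 1
use order (left to right): a, c, e, n, b
typing: the term checks, with type (T1 -> T2 -> T1 -> T2) -> T2 -> T2
ordered: ✗, no contiguous prefix/suffix split fits a, c, e, n, b
linear: ✓, single use per variable (e, b, n, c, a)
affine: ✓, no duplicate uses among e, b, n, c, a
relevant: ✓, e, b, n, c, a: all used, weakening unneeded
unrestricted: ✓, typability at (T1 -> T2 -> T1 -> T2) -> T2 -> T2 is all that's needed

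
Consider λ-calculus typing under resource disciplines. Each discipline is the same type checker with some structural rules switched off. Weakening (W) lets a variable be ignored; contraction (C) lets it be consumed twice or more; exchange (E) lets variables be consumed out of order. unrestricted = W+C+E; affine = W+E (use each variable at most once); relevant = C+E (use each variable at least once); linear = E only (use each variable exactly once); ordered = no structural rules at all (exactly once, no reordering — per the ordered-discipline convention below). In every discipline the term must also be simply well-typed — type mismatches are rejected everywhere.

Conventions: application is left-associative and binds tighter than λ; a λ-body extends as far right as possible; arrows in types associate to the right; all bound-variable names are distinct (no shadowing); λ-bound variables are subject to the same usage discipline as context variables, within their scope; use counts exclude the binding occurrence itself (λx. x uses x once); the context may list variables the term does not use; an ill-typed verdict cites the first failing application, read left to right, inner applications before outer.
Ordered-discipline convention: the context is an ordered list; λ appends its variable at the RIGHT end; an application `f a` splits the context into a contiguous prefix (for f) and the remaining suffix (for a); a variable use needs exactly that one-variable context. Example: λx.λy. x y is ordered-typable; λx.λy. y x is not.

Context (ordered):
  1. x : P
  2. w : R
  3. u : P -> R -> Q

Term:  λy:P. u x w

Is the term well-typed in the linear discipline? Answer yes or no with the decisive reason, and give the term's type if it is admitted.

no — unused: y — weakening required
usage: x=1, w=1, u=1, y [bound]=0
left-to-right use order: u, x, w
typing: ✓ — P -> Q
per-discipline verdicts: ordered ✗, linear ✗, affine ✓, relevant ✗, unrestricted ✓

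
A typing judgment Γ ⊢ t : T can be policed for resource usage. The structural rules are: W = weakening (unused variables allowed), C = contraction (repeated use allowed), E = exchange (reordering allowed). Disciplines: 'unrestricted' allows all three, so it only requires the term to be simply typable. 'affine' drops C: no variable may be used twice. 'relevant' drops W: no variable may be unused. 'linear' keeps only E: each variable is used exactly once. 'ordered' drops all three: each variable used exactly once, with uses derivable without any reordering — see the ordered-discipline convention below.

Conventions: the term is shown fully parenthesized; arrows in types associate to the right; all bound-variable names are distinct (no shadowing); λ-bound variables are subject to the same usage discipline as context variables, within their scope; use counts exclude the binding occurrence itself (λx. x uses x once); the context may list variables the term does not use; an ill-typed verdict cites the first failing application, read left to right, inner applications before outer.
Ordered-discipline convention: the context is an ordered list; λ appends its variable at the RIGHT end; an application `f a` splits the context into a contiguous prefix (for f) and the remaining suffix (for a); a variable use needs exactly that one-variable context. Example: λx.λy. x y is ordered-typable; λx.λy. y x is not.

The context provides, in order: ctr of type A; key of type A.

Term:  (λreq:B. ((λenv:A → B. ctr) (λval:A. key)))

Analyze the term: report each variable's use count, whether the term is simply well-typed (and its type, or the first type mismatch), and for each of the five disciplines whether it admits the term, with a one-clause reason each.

counts: ctr: 1×, key: 1×, req [bound]: 0×, env [bound]: 0×, val [bound]: 0×
use order (left to right): ctr, key
typing: ill-typed: an application expects A → B but receives A → A
ordered: ✗ — not simply typable
linear: ✗ — fails simple typing
affine: ✗ — a type mismatch blocks all five
relevant: ✗ — the type mismatch rejects it
unrestricted: ✗ — not simply typable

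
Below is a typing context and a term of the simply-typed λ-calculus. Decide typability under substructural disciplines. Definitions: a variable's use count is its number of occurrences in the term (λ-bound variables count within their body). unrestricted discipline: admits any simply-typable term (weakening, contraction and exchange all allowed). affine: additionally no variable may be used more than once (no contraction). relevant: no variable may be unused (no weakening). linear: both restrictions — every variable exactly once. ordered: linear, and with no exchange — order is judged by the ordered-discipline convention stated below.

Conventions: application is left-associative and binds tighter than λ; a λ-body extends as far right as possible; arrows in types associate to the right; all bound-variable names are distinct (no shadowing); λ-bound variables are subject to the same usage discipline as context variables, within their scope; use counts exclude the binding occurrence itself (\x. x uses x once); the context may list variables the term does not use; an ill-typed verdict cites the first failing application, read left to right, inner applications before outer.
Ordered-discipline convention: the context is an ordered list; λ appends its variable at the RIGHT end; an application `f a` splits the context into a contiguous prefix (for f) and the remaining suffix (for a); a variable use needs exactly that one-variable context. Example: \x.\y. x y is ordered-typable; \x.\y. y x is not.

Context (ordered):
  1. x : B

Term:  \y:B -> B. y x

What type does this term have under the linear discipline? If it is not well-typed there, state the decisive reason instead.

term : (B -> B) -> B
counts: x ×1; y (bound) ×1
use order (left to right): y, x
typing: ✓ — (B -> B) -> B
per-discipline verdicts: ordered ✗, linear ✓, affine ✓, relevant ✓, unrestricted ✓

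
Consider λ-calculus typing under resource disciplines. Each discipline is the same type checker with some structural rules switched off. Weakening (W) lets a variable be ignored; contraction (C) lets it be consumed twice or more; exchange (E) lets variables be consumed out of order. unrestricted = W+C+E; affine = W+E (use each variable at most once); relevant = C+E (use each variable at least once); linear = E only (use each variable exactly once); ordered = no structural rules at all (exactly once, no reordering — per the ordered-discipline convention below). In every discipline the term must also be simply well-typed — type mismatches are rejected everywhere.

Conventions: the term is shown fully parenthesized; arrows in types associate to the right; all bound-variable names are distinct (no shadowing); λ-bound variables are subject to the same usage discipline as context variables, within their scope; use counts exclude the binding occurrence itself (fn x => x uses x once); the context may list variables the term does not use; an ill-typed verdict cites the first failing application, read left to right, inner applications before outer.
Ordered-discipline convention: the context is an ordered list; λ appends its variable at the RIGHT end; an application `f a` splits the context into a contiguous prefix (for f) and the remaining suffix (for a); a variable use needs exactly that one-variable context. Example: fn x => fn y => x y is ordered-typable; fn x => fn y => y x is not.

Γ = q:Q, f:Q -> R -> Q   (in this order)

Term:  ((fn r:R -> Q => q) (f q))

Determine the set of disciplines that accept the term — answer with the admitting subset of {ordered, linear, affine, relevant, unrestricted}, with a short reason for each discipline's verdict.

accepted by: unrestricted
variable uses: q: 2×, f: 1×, r (bound): 0×
order of uses: q, f, q
typing: the term checks, with type Q
ordered: ✗, q ×2 used more than once (contraction); unused: r — weakening required
linear: ✗, q ×2 used more than once (contraction); unused: r — weakening required
affine: ✗, q ×2 used more than once (contraction)
relevant: ✗, unused: r — weakening required
unrestricted: ✓, typability at Q is all that's needed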